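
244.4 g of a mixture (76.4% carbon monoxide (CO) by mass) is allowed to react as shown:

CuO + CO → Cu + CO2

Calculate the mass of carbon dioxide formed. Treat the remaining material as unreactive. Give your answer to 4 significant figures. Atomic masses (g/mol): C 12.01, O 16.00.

293.4 g

Mass of pure CO = 244.4 g × 0.764 = 186.72 g.
M(CO) = 12.01 + 16.00 = 28.01 g/mol.
M(CO2) = 12.01 + 2(16.00) = 44.01 g/mol.
n(CO) = 186.72 g / 28.01 g/mol = 6.6662 mol.
From the equation the CO:CO2 mole ratio is 1:1, so n(CO2) = 6.6662 × 1/1 = 6.6662 mol.
Mass of CO2 = 6.6662 mol × 44.01 g/mol = 293.38 g.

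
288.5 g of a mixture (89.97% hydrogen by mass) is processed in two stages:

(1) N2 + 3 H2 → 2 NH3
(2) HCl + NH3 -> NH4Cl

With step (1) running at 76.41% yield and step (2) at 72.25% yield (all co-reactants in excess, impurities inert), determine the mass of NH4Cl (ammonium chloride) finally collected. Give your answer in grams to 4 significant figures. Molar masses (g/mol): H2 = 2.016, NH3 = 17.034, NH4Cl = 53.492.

Pure H2 = 288.5 × 0.8997 = 259.56 g.
n(H2) = 259.56 / 2.016 = 128.75 mol.
Step 1 (H2:NH3 = 3:2): theoretical n(NH3) = 85.834 mol; at 76.41% yield, n(NH3) = 65.586 mol.
Step 2 (NH3:NH4Cl = 1:1): theoretical n(NH4Cl) = 65.586 mol, so theoretical mass = 65.586 × 53.492 = 3508.3 g.
At 72.25% yield, actual mass of NH4Cl = 3508.3 × 0.7225 = 2534.8 g.

2535 g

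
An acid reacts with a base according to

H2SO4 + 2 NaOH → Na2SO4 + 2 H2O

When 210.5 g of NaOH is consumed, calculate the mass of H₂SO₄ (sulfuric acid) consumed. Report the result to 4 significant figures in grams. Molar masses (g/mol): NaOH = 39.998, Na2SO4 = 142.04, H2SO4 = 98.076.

258.1 g

n(NaOH) = 210.50 g / 39.998 g/mol = 5.2628 mol.
From the equation the NaOH:H2SO4 mole ratio is 2:1, so n(H2SO4) = 5.2628 × 1/2 = 2.6314 mol.
Mass of H2SO4 = 2.6314 mol × 98.076 g/mol = 258.08 g.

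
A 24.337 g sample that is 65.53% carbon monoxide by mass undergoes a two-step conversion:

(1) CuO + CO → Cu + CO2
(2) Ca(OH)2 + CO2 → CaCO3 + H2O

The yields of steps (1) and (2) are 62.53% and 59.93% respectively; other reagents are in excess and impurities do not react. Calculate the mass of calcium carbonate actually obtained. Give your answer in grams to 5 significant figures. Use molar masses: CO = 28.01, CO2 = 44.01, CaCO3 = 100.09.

Pure CO = 24.337 × 0.6553 = 15.9480 g.
n(CO) = 15.9480 / 28.01 = 0.569369 mol.
Step 1 (CO:CO2 = 1:1): theoretical n(CO2) = 0.569369 mol; at 62.53% yield, n(CO2) = 0.356027 mol.
Step 2 (CO2:CaCO3 = 1:1): theoretical n(CaCO3) = 0.356027 mol, so theoretical mass = 0.356027 × 100.09 = 35.6347 g.
At 59.93% yield, actual mass of CaCO3 = 35.6347 × 0.5993 = 21.3559 g.

21.356 g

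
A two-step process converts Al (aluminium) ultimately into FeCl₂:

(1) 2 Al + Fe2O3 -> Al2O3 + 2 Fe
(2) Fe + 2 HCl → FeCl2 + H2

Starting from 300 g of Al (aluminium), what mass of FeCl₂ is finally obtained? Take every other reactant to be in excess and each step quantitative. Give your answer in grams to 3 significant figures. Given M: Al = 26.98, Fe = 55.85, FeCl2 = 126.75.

1410 g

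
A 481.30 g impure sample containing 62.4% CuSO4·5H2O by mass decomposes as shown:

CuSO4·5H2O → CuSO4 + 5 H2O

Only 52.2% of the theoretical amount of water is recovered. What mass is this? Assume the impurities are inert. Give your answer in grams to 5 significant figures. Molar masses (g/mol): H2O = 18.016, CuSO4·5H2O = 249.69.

Pure CuSO4·5H2O available = 481.30 g × 0.624 = 300.331 g.
n(CuSO4·5H2O) = 300.331 g / 249.69 g/mol = 1.20282 mol.
From the equation the CuSO4·5H2O:H2O mole ratio is 1:5, so n(H2O) = 1.20282 × 5/1 = 6.01408 mol.
Mass of H2O = 6.01408 mol × 18.016 g/mol = 108.350 g.
Actual mass collected = 108.350 g × 0.522 = 56.5585 g.

56.559 g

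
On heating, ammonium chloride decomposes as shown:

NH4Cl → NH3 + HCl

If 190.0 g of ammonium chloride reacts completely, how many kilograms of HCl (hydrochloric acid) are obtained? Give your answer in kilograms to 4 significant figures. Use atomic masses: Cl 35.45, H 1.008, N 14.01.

M(NH4Cl) = 14.01 + 4(1.008) + 35.45 = 53.492 g/mol.
M(HCl) = 1.008 + 35.45 = 36.458 g/mol.
n(NH4Cl) = 190.00 g / 53.492 g/mol = 3.5519 mol.
From the equation the NH4Cl:HCl mole ratio is 1:1, so n(HCl) = 3.5519 × 1/1 = 3.5519 mol.
Mass of HCl = 3.5519 mol × 36.458 g/mol = 129.50 g.
Converting to kg: 129.50 g = 0.1295 kg.

0.1295 kg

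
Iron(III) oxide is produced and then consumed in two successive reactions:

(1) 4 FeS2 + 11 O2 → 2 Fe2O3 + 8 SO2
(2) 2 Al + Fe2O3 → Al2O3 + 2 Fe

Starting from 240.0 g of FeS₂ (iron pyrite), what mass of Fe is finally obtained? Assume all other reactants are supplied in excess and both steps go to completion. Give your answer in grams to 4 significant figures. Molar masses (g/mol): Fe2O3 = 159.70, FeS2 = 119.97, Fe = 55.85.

111.7 g

n(FeS2) = 240.00 / 119.97 = 2.0005 mol.
Step 1 gives a 4:2 ratio of FeS2 to Fe2O3, so n(Fe2O3) = 1.0003 mol.
In step 2 the Fe2O3:Fe ratio is 1:2, so n(Fe) = 2.0005 mol.
Mass of Fe = 2.0005 × 55.85 = 111.73 g.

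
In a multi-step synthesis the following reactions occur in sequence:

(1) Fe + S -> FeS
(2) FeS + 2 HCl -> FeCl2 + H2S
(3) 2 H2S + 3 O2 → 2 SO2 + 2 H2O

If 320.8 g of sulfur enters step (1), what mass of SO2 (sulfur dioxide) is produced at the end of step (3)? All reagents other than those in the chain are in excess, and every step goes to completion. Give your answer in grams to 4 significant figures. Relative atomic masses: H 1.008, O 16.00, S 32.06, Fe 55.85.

641.0 g

M(S) = 32.06 g/mol.
M(SO2) = 32.06 + 2(16.00) = 64.06 g/mol.
n(S) = 320.8 / 32.06 = 10.006 mol.
Reaction (1): S→FeS ratio 1:1 ⇒ n(FeS) = 10.006 mol.
Reaction (2): FeS→H2S ratio 1:1 ⇒ n(H2S) = 10.006 mol.
Reaction (3): H2S→SO2 ratio 2:2 ⇒ n(SO2) = 10.006 mol.
Mass of SO2 = 10.006 × 64.06 = 641.00 g.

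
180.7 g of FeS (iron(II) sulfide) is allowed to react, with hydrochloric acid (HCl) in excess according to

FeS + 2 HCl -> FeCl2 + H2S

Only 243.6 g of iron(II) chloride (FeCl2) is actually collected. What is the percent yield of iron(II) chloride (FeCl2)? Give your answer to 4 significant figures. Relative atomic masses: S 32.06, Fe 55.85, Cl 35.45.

93.50 %

M(FeS) = 55.85 + 32.06 = 87.91 g/mol.
M(FeCl2) = 55.85 + 2(35.45) = 126.75 g/mol.
n(FeS) = 180.70 g / 87.91 g/mol = 2.0555 mol.
From the equation the FeS:FeCl2 mole ratio is 1:1, so n(FeCl2) = 2.0555 × 1/1 = 2.0555 mol.
Mass of FeCl2 = 2.0555 mol × 126.75 g/mol = 260.54 g.
This is the theoretical yield. Percent yield = 243.6 g / 260.54 g × 100% = 93.500%.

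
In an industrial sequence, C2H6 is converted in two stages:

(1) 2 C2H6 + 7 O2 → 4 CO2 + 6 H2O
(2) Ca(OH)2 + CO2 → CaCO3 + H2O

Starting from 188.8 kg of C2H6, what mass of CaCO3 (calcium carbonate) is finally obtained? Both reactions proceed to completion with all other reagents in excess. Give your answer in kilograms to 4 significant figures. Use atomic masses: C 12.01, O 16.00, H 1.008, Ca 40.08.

M(C2H6) = 2(12.01) + 6(1.008) = 30.068 g/mol.
M(CaCO3) = 40.08 + 12.01 + 3(16.00) = 100.09 g/mol.
188.8 kg = 188800 g.
n(C2H6) = 188800 / 30.068 = 6279.1 mol.
Step 1 gives a 2:4 ratio of C2H6 to CO2, so n(CO2) = 12558 mol.
In step 2 the CO2:CaCO3 ratio is 1:1, so n(CaCO3) = 12558 mol.
Mass of CaCO3 = 12558 × 100.09 = 1.2570 × 10^6 g = 1257 kg.

1257 kg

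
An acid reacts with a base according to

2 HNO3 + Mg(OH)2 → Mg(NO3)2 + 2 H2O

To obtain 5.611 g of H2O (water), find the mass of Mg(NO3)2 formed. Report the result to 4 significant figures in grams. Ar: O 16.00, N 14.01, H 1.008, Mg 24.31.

23.10 g

M(H2O) = 2(1.008) + 16.00 = 18.016 g/mol.
M(Mg(NO3)2) = 24.31 + 2(14.01) + 6(16.00) = 148.33 g/mol.
n(H2O) = 5.6110 g / 18.016 g/mol = 0.31145 mol.
From the equation the H2O:Mg(NO3)2 mole ratio is 2:1, so n(Mg(NO3)2) = 0.31145 × 1/2 = 0.15572 mol.
Mass of Mg(NO3)2 = 0.15572 mol × 148.33 g/mol = 23.098 g.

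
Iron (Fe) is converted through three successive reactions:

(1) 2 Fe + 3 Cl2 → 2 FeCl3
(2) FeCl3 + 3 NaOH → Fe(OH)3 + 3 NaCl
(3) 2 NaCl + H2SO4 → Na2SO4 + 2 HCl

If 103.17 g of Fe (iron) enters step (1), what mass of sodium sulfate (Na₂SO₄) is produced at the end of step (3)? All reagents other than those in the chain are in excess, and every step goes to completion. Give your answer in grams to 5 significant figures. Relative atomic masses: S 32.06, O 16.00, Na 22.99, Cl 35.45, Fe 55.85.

M(Fe) = 55.85 g/mol.
M(Na2SO4) = 2(22.99) + 32.06 + 4(16.00) = 142.04 g/mol.
n(Fe) = 103.17 / 55.85 = 1.84727 mol.
Reaction (1): Fe→FeCl3 ratio 2:2 ⇒ n(FeCl3) = 1.84727 mol.
Reaction (2): FeCl3→NaCl ratio 1:3 ⇒ n(NaCl) = 5.54181 mol.
Reaction (3): NaCl→Na2SO4 ratio 2:1 ⇒ n(Na2SO4) = 2.77090 mol.
Mass of Na2SO4 = 2.77090 × 142.04 = 393.579 g.

393.58 g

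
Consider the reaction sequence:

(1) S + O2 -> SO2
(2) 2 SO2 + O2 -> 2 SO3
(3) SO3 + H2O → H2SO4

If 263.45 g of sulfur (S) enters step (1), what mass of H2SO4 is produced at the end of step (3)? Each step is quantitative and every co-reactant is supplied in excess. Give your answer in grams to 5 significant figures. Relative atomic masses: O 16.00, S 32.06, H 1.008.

M(S) = 32.06 g/mol.
M(H2SO4) = 2(1.008) + 32.06 + 4(16.00) = 98.076 g/mol.
n(S) = 263.45 / 32.06 = 8.21740 mol.
Reaction (1): S→SO2 ratio 1:1 ⇒ n(SO2) = 8.21740 mol.
Reaction (2): SO2→SO3 ratio 2:2 ⇒ n(SO3) = 8.21740 mol.
Reaction (3): SO3→H2SO4 ratio 1:1 ⇒ n(H2SO4) = 8.21740 mol.
Mass of H2SO4 = 8.21740 × 98.076 = 805.930 g.

805.93 g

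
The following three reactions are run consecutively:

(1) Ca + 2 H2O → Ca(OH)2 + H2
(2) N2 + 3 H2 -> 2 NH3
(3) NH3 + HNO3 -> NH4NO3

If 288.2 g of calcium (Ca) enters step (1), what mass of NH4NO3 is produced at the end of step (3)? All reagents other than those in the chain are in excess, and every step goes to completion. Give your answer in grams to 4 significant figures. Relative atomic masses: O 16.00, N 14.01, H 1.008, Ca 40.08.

M(Ca) = 40.08 g/mol.
M(NH4NO3) = 2(14.01) + 4(1.008) + 3(16.00) = 80.052 g/mol.
n(Ca) = 288.2 / 40.08 = 7.1906 mol.
Reaction (1): Ca→H2 ratio 1:1 ⇒ n(H2) = 7.1906 mol.
Reaction (2): H2→NH3 ratio 3:2 ⇒ n(NH3) = 4.7937 mol.
Reaction (3): NH3→NH4NO3 ratio 1:1 ⇒ n(NH4NO3) = 4.7937 mol.
Mass of NH4NO3 = 4.7937 × 80.052 = 383.75 g.

383.7 g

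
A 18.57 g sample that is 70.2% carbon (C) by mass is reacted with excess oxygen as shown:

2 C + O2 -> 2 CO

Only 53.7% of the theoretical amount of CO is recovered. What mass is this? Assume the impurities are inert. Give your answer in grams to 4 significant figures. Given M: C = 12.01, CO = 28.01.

Pure C available = 18.57 g × 0.702 = 13.036 g.
n(C) = 13.036 g / 12.01 g/mol = 1.0854 mol.
From the equation the C:CO mole ratio is 2:2, so n(CO) = 1.0854 × 2/2 = 1.0854 mol.
Mass of CO = 1.0854 mol × 28.01 g/mol = 30.403 g.
Actual mass collected = 30.403 g × 0.537 = 16.327 g.

16.33 g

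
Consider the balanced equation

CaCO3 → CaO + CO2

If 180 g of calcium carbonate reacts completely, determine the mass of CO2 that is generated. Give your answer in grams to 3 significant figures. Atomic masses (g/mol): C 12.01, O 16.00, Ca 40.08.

M(CaCO3) = 40.08 + 12.01 + 3(16.00) = 100.09 g/mol.
M(CO2) = 12.01 + 2(16.00) = 44.01 g/mol.
n(CaCO3) = 180.0 g / 100.09 g/mol = 1.798 mol.
From the equation the CaCO3:CO2 mole ratio is 1:1, so n(CO2) = 1.798 × 1/1 = 1.798 mol.
Mass of CO2 = 1.798 mol × 44.01 g/mol = 79.15 g.

79.1 g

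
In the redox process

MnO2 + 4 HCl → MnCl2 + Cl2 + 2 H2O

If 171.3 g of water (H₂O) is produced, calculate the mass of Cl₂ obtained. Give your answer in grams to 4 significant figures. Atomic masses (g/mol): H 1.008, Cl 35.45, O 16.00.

337.1 g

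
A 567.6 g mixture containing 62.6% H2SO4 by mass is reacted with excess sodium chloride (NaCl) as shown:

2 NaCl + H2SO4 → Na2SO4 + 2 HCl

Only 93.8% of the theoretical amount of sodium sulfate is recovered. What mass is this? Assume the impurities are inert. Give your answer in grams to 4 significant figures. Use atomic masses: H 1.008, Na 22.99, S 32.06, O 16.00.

482.7 g

Pure H2SO4 available = 567.6 g × 0.626 = 355.32 g.
M(H2SO4) = 2(1.008) + 32.06 + 4(16.00) = 98.076 g/mol.
M(Na2SO4) = 2(22.99) + 32.06 + 4(16.00) = 142.04 g/mol.
n(H2SO4) = 355.32 g / 98.076 g/mol = 3.6229 mol.
From the equation the H2SO4:Na2SO4 mole ratio is 1:1, so n(Na2SO4) = 3.6229 × 1/1 = 3.6229 mol.
Mass of Na2SO4 = 3.6229 mol × 142.04 g/mol = 514.59 g.
Actual mass collected = 514.59 g × 0.938 = 482.69 g.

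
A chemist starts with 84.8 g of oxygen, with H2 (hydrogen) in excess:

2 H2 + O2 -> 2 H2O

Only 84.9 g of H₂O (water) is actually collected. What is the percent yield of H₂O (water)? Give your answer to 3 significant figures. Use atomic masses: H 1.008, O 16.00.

M(O2) = 2(16.00) = 32.00 g/mol.
M(H2O) = 2(1.008) + 16.00 = 18.016 g/mol.
n(O2) = 84.80 g / 32.00 g/mol = 2.650 mol.
From the equation the O2:H2O mole ratio is 1:2, so n(H2O) = 2.650 × 2/1 = 5.300 mol.
Mass of H2O = 5.300 mol × 18.016 g/mol = 95.48 g.
This is the theoretical yield. Percent yield = 84.9 g / 95.48 g × 100% = 88.91%.

88.9 %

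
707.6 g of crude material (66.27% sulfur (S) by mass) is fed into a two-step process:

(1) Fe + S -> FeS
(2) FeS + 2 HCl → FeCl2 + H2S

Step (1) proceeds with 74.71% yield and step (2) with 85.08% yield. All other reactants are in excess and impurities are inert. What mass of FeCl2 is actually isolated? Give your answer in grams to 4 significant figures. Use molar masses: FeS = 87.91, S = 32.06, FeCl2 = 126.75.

Pure S = 707.6 × 0.6627 = 468.93 g.
n(S) = 468.93 / 32.06 = 14.627 mol.
Step 1 (S:FeS = 1:1): theoretical n(FeS) = 14.627 mol; at 74.71% yield, n(FeS) = 10.927 mol.
Step 2 (FeS:FeCl2 = 1:1): theoretical n(FeCl2) = 10.927 mol, so theoretical mass = 10.927 × 126.75 = 1385.1 g.
At 85.08% yield, actual mass of FeCl2 = 1385.1 × 0.8508 = 1178.4 g.

1178 g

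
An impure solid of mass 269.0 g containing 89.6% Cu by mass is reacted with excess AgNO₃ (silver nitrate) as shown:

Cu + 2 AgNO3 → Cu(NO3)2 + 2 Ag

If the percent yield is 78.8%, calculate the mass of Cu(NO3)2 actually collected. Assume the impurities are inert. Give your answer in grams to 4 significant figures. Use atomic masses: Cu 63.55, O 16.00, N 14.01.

Pure Cu available = 269.0 g × 0.896 = 241.02 g.
M(Cu) = 63.55 g/mol.
M(Cu(NO3)2) = 63.55 + 2(14.01) + 6(16.00) = 187.57 g/mol.
n(Cu) = 241.02 g / 63.55 g/mol = 3.7927 mol.
From the equation the Cu:Cu(NO3)2 mole ratio is 1:1, so n(Cu(NO3)2) = 3.7927 × 1/1 = 3.7927 mol.
Mass of Cu(NO3)2 = 3.7927 mol × 187.57 g/mol = 711.39 g.
Actual mass collected = 711.39 g × 0.788 = 560.58 g.

560.6 g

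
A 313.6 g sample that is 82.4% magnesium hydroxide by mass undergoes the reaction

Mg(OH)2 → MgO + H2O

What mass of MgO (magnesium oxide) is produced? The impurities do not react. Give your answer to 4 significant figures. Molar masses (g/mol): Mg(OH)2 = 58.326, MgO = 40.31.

178.6 g

Mass of pure Mg(OH)2 = 313.6 g × 0.824 = 258.41 g.
n(Mg(OH)2) = 258.41 g / 58.326 g/mol = 4.4304 mol.
From the equation the Mg(OH)2:MgO mole ratio is 1:1, so n(MgO) = 4.4304 × 1/1 = 4.4304 mol.
Mass of MgO = 4.4304 mol × 40.31 g/mol = 178.59 g.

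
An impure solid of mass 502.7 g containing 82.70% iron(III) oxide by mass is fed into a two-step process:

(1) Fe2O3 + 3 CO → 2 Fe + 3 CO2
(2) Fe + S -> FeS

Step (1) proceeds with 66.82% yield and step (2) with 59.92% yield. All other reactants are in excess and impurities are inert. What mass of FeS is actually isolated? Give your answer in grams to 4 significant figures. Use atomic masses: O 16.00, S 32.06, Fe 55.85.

Pure Fe2O3 = 502.7 × 0.8270 = 415.73 g.
M(Fe2O3) = 2(55.85) + 3(16.00) = 159.70 g/mol.
M(FeS) = 55.85 + 32.06 = 87.91 g/mol.
n(Fe2O3) = 415.73 / 159.70 = 2.6032 mol.
Step 1 (Fe2O3:Fe = 1:2): theoretical n(Fe) = 5.2064 mol; at 66.82% yield, n(Fe) = 3.4789 mol.
Step 2 (Fe:FeS = 1:1): theoretical n(FeS) = 3.4789 mol, so theoretical mass = 3.4789 × 87.91 = 305.83 g.
At 59.92% yield, actual mass of FeS = 305.83 × 0.5992 = 183.26 g.

183.3 g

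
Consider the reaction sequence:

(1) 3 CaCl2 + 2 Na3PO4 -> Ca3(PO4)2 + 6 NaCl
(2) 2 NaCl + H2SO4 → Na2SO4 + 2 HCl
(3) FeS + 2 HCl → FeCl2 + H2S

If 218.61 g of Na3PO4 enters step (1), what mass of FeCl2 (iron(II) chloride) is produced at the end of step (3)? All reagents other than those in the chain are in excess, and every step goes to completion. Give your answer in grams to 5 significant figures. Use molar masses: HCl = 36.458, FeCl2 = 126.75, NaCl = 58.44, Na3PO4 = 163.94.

253.53 g

n(Na3PO4) = 218.61 / 163.94 = 1.33348 mol.
Reaction (1): Na3PO4→NaCl ratio 2:6 ⇒ n(NaCl) = 4.00043 mol.
Reaction (2): NaCl→HCl ratio 2:2 ⇒ n(HCl) = 4.00043 mol.
Reaction (3): HCl→FeCl2 ratio 2:1 ⇒ n(FeCl2) = 2.00021 mol.
Mass of FeCl2 = 2.00021 × 126.75 = 253.527 g.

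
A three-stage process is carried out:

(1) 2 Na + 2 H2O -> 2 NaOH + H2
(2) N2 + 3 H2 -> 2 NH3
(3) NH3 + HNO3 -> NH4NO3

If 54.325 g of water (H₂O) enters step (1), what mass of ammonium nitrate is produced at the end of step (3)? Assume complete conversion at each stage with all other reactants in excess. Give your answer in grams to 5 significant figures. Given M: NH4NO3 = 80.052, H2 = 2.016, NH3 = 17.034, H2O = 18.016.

80.462 g

n(H2O) = 54.325 / 18.016 = 3.01538 mol.
Reaction (1): H2O→H2 ratio 2:1 ⇒ n(H2) = 1.50769 mol.
Reaction (2): H2→NH3 ratio 3:2 ⇒ n(NH3) = 1.00513 mol.
Reaction (3): NH3→NH4NO3 ratio 1:1 ⇒ n(NH4NO3) = 1.00513 mol.
Mass of NH4NO3 = 1.00513 × 80.052 = 80.4623 g.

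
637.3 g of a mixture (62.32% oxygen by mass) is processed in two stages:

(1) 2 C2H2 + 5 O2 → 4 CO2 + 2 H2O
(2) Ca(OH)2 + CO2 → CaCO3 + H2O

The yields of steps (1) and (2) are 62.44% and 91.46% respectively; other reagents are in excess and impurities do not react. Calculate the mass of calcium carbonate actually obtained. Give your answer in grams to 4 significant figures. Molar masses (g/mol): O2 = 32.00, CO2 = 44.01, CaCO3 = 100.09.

567.5 g

Pure O2 = 637.3 × 0.6232 = 397.17 g.
n(O2) = 397.17 / 32.00 = 12.411 mol.
Step 1 (O2:CO2 = 5:4): theoretical n(CO2) = 9.9291 mol; at 62.44% yield, n(CO2) = 6.1998 mol.
Step 2 (CO2:CaCO3 = 1:1): theoretical n(CaCO3) = 6.1998 mol, so theoretical mass = 6.1998 × 100.09 = 620.53 g.
At 91.46% yield, actual mass of CaCO3 = 620.53 × 0.9146 = 567.54 g.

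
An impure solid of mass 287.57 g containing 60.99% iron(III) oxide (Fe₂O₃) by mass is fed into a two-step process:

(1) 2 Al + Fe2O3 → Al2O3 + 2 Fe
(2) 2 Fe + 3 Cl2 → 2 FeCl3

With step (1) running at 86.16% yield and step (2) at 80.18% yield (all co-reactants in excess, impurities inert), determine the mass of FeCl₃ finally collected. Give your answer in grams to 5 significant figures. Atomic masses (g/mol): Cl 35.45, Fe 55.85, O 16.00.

246.12 g

Pure Fe2O3 = 287.57 × 0.6099 = 175.389 g.
M(Fe2O3) = 2(55.85) + 3(16.00) = 159.70 g/mol.
M(FeCl3) = 55.85 + 3(35.45) = 162.20 g/mol.
n(Fe2O3) = 175.389 / 159.70 = 1.09824 mol.
Step 1 (Fe2O3:Fe = 1:2): theoretical n(Fe) = 2.19648 mol; at 86.16% yield, n(Fe) = 1.89249 mol.
Step 2 (Fe:FeCl3 = 2:2): theoretical n(FeCl3) = 1.89249 mol, so theoretical mass = 1.89249 × 162.20 = 306.961 g.
At 80.18% yield, actual mass of FeCl3 = 306.961 × 0.8018 = 246.122 g.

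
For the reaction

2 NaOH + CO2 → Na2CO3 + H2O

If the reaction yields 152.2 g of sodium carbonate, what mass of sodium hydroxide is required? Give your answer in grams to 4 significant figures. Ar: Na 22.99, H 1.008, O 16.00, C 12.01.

M(Na2CO3) = 2(22.99) + 12.01 + 3(16.00) = 105.99 g/mol.
M(NaOH) = 22.99 + 16.00 + 1.008 = 39.998 g/mol.
n(Na2CO3) = 152.20 g / 105.99 g/mol = 1.4360 mol.
From the equation the Na2CO3:NaOH mole ratio is 1:2, so n(NaOH) = 1.4360 × 2/1 = 2.8720 mol.
Mass of NaOH = 2.8720 mol × 39.998 g/mol = 114.87 g.

114.9 g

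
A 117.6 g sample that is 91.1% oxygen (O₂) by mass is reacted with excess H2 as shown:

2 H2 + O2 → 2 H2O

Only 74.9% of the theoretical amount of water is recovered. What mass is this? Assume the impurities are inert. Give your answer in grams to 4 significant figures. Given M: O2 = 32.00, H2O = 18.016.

90.35 g

Pure O2 available = 117.6 g × 0.911 = 107.13 g.
n(O2) = 107.13 g / 32.00 g/mol = 3.3479 mol.
From the equation the O2:H2O mole ratio is 1:2, so n(H2O) = 3.3479 × 2/1 = 6.6958 mol.
Mass of H2O = 6.6958 mol × 18.016 g/mol = 120.63 g.
Actual mass collected = 120.63 g × 0.749 = 90.354 g.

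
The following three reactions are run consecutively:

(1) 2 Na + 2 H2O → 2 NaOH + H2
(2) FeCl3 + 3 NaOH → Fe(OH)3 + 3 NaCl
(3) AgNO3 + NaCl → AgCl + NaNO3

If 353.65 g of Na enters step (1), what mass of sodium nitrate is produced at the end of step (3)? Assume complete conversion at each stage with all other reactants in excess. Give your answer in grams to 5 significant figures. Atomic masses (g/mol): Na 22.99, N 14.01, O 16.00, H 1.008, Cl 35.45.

M(Na) = 22.99 g/mol.
M(NaNO3) = 22.99 + 14.01 + 3(16.00) = 85.00 g/mol.
n(Na) = 353.65 / 22.99 = 15.3828 mol.
Reaction (1): Na→NaOH ratio 2:2 ⇒ n(NaOH) = 15.3828 mol.
Reaction (2): NaOH→NaCl ratio 3:3 ⇒ n(NaCl) = 15.3828 mol.
Reaction (3): NaCl→NaNO3 ratio 1:1 ⇒ n(NaNO3) = 15.3828 mol.
Mass of NaNO3 = 15.3828 × 85.00 = 1307.54 g.

1307.5 g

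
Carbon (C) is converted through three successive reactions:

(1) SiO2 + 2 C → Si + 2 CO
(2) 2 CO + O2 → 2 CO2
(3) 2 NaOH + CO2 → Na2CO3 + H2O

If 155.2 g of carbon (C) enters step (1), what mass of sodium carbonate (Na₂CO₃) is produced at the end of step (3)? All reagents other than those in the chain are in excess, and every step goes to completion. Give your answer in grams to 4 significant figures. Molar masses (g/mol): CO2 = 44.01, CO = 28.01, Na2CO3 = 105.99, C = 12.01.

1370 g

n(C) = 155.2 / 12.01 = 12.923 mol.
Reaction (1): C→CO ratio 2:2 ⇒ n(CO) = 12.923 mol.
Reaction (2): CO→CO2 ratio 2:2 ⇒ n(CO2) = 12.923 mol.
Reaction (3): CO2→Na2CO3 ratio 1:1 ⇒ n(Na2CO3) = 12.923 mol.
Mass of Na2CO3 = 12.923 × 105.99 = 1369.7 g.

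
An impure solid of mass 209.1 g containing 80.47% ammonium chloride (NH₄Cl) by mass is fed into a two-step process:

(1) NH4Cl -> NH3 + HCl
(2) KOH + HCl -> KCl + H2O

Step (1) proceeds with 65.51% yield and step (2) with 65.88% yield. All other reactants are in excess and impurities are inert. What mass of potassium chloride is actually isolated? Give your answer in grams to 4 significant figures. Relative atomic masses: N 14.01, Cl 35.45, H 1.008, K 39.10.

101.2 g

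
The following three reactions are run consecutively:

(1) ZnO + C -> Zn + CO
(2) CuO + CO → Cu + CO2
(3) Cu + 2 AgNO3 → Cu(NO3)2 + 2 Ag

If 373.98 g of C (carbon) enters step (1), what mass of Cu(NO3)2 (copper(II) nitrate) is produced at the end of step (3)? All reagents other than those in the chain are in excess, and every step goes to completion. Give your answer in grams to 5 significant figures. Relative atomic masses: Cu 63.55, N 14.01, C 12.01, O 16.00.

M(C) = 12.01 g/mol.
M(Cu(NO3)2) = 63.55 + 2(14.01) + 6(16.00) = 187.57 g/mol.
n(C) = 373.98 / 12.01 = 31.1391 mol.
Reaction (1): C→CO ratio 1:1 ⇒ n(CO) = 31.1391 mol.
Reaction (2): CO→Cu ratio 1:1 ⇒ n(Cu) = 31.1391 mol.
Reaction (3): Cu→Cu(NO3)2 ratio 1:1 ⇒ n(Cu(NO3)2) = 31.1391 mol.
Mass of Cu(NO3)2 = 31.1391 × 187.57 = 5840.75 g.

5840.8 g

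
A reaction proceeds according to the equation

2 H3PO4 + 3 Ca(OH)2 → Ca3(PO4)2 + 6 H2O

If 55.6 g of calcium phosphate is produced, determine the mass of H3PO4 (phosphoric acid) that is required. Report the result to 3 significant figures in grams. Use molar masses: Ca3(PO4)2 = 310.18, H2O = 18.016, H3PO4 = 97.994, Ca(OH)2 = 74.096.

35.1 g

n(Ca3(PO4)2) = 55.60 g / 310.18 g/mol = 0.1793 mol.
From the equation the Ca3(PO4)2:H3PO4 mole ratio is 1:2, so n(H3PO4) = 0.1793 × 2/1 = 0.3585 mol.
Mass of H3PO4 = 0.3585 mol × 97.994 g/mol = 35.13 g.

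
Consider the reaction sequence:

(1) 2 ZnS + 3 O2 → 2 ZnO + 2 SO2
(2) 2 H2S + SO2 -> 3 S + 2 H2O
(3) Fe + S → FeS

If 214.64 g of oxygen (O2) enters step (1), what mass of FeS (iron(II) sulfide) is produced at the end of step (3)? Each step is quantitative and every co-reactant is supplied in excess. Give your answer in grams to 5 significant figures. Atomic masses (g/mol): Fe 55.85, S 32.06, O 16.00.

1179.3 g

M(O2) = 2(16.00) = 32.00 g/mol.
M(FeS) = 55.85 + 32.06 = 87.91 g/mol.
n(O2) = 214.64 / 32.00 = 6.70750 mol.
Reaction (1): O2→SO2 ratio 3:2 ⇒ n(SO2) = 4.47167 mol.
Reaction (2): SO2→S ratio 1:3 ⇒ n(S) = 13.4150 mol.
Reaction (3): S→FeS ratio 1:1 ⇒ n(FeS) = 13.4150 mol.
Mass of FeS = 13.4150 × 87.91 = 1179.31 g.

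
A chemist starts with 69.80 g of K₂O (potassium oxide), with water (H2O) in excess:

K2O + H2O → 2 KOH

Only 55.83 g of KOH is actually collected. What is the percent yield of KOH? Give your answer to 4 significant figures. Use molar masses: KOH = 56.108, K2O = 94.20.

67.14 %

n(K2O) = 69.800 g / 94.20 g/mol = 0.74098 mol.
From the equation the K2O:KOH mole ratio is 1:2, so n(KOH) = 0.74098 × 2/1 = 1.4820 mol.
Mass of KOH = 1.4820 mol × 56.108 g/mol = 83.149 g.
This is the theoretical yield. Percent yield = 55.83 g / 83.149 g × 100% = 67.144%.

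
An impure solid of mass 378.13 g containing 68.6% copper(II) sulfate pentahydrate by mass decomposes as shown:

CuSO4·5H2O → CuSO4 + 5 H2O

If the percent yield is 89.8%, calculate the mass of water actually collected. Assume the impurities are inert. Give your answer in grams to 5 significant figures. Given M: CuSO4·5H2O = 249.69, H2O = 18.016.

Pure CuSO4·5H2O available = 378.13 g × 0.686 = 259.397 g.
n(CuSO4·5H2O) = 259.397 g / 249.69 g/mol = 1.03888 mol.
From the equation the CuSO4·5H2O:H2O mole ratio is 1:5, so n(H2O) = 1.03888 × 5/1 = 5.19438 mol.
Mass of H2O = 5.19438 mol × 18.016 g/mol = 93.5820 g.
Actual mass collected = 93.5820 g × 0.898 = 84.0367 g.

84.037 g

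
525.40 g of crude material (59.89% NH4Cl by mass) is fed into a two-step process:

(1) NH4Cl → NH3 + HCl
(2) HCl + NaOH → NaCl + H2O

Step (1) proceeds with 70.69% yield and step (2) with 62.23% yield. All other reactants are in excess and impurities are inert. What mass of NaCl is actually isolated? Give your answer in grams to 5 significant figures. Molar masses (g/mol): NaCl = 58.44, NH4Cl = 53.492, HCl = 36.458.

151.22 g

Pure NH4Cl = 525.40 × 0.5989 = 314.662 g.
n(NH4Cl) = 314.662 / 53.492 = 5.88241 mol.
Step 1 (NH4Cl:HCl = 1:1): theoretical n(HCl) = 5.88241 mol; at 70.69% yield, n(HCl) = 4.15828 mol.
Step 2 (HCl:NaCl = 1:1): theoretical n(NaCl) = 4.15828 mol, so theoretical mass = 4.15828 × 58.44 = 243.010 g.
At 62.23% yield, actual mass of NaCl = 243.010 × 0.6223 = 151.225 g.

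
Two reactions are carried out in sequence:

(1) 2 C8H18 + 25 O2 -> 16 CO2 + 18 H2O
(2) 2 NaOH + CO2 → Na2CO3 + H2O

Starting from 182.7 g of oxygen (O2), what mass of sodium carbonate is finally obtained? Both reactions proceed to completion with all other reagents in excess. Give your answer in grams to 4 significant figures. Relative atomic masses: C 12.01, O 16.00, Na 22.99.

387.3 g

M(O2) = 2(16.00) = 32.00 g/mol.
M(Na2CO3) = 2(22.99) + 12.01 + 3(16.00) = 105.99 g/mol.
n(O2) = 182.70 / 32.00 = 5.7094 mol.
Step 1 gives a 25:16 ratio of O2 to CO2, so n(CO2) = 3.6540 mol.
In step 2 the CO2:Na2CO3 ratio is 1:1, so n(Na2CO3) = 3.6540 mol.
Mass of Na2CO3 = 3.6540 × 105.99 = 387.29 g.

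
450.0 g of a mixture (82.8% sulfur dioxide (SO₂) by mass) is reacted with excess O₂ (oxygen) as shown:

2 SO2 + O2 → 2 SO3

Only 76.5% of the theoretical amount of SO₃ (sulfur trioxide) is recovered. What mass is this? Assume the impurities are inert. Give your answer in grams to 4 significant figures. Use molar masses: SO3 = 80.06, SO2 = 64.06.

356.2 g

Pure SO2 available = 450.0 g × 0.828 = 372.60 g.
n(SO2) = 372.60 g / 64.06 g/mol = 5.8164 mol.
From the equation the SO2:SO3 mole ratio is 2:2, so n(SO3) = 5.8164 × 2/2 = 5.8164 mol.
Mass of SO3 = 5.8164 mol × 80.06 g/mol = 465.66 g.
Actual mass collected = 465.66 g × 0.765 = 356.23 g.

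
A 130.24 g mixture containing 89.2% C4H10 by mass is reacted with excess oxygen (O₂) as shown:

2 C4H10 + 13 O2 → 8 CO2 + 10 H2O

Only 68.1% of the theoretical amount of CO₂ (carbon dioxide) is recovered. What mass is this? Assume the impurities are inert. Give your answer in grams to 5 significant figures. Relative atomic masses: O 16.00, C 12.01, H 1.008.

Pure C4H10 available = 130.24 g × 0.892 = 116.174 g.
M(C4H10) = 4(12.01) + 10(1.008) = 58.12 g/mol.
M(CO2) = 12.01 + 2(16.00) = 44.01 g/mol.
n(C4H10) = 116.174 g / 58.12 g/mol = 1.99887 mol.
From the equation the C4H10:CO2 mole ratio is 2:8, so n(CO2) = 1.99887 × 8/2 = 7.99546 mol.
Mass of CO2 = 7.99546 mol × 44.01 g/mol = 351.880 g.
Actual mass collected = 351.880 g × 0.681 = 239.631 g.

239.63 g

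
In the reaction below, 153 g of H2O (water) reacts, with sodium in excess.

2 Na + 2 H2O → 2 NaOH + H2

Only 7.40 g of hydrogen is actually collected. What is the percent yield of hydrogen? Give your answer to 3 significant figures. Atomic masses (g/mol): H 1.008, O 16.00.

86.4 %

M(H2O) = 2(1.008) + 16.00 = 18.016 g/mol.
M(H2) = 2(1.008) = 2.016 g/mol.
n(H2O) = 153.0 g / 18.016 g/mol = 8.492 mol.
From the equation the H2O:H2 mole ratio is 2:1, so n(H2) = 8.492 × 1/2 = 4.246 mol.
Mass of H2 = 4.246 mol × 2.016 g/mol = 8.560 g.
This is the theoretical yield. Percent yield = 7.40 g / 8.560 g × 100% = 86.44%.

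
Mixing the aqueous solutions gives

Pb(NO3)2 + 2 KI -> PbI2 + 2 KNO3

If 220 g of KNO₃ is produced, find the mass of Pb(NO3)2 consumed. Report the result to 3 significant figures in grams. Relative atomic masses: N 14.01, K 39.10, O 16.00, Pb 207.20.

M(KNO3) = 39.10 + 14.01 + 3(16.00) = 101.11 g/mol.
M(Pb(NO3)2) = 207.20 + 2(14.01) + 6(16.00) = 331.22 g/mol.
n(KNO3) = 220.0 g / 101.11 g/mol = 2.176 mol.
From the equation the KNO3:Pb(NO3)2 mole ratio is 2:1, so n(Pb(NO3)2) = 2.176 × 1/2 = 1.088 mol.
Mass of Pb(NO3)2 = 1.088 mol × 331.22 g/mol = 360.3 g.

360 g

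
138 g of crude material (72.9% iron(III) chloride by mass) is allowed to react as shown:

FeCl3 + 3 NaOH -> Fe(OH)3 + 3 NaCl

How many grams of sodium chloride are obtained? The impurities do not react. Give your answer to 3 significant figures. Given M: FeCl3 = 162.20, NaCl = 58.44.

Mass of pure FeCl3 = 138 g × 0.729 = 100.6 g.
n(FeCl3) = 100.6 g / 162.20 g/mol = 0.6202 mol.
From the equation the FeCl3:NaCl mole ratio is 1:3, so n(NaCl) = 0.6202 × 3/1 = 1.861 mol.
Mass of NaCl = 1.861 mol × 58.44 g/mol = 108.7 g.

109 g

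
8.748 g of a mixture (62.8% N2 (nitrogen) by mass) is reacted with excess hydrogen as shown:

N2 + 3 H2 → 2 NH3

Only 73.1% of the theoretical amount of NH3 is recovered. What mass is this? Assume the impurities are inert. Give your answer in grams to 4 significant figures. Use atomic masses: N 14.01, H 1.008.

Pure N2 available = 8.748 g × 0.628 = 5.4937 g.
M(N2) = 2(14.01) = 28.02 g/mol.
M(NH3) = 14.01 + 3(1.008) = 17.034 g/mol.
n(N2) = 5.4937 g / 28.02 g/mol = 0.19607 mol.
From the equation the N2:NH3 mole ratio is 1:2, so n(NH3) = 0.19607 × 2/1 = 0.39213 mol.
Mass of NH3 = 0.39213 mol × 17.034 g/mol = 6.6795 g.
Actual mass collected = 6.6795 g × 0.731 = 4.8827 g.

4.883 g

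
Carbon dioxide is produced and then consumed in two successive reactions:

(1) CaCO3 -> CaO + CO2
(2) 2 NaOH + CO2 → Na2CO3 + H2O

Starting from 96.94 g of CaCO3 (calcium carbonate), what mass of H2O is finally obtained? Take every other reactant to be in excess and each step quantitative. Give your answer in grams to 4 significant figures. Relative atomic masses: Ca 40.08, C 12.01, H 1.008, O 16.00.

M(CaCO3) = 40.08 + 12.01 + 3(16.00) = 100.09 g/mol.
M(H2O) = 2(1.008) + 16.00 = 18.016 g/mol.
n(CaCO3) = 96.940 / 100.09 = 0.96853 mol.
Step 1 gives a 1:1 ratio of CaCO3 to CO2, so n(CO2) = 0.96853 mol.
In step 2 the CO2:H2O ratio is 1:1, so n(H2O) = 0.96853 mol.
Mass of H2O = 0.96853 × 18.016 = 17.449 g.

17.45 g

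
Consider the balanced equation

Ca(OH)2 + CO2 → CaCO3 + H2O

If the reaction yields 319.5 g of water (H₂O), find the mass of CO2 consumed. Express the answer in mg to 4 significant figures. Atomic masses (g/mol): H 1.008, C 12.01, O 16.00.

M(H2O) = 2(1.008) + 16.00 = 18.016 g/mol.
M(CO2) = 12.01 + 2(16.00) = 44.01 g/mol.
n(H2O) = 319.50 g / 18.016 g/mol = 17.734 mol.
From the equation the H2O:CO2 mole ratio is 1:1, so n(CO2) = 17.734 × 1/1 = 17.734 mol.
Mass of CO2 = 17.734 mol × 44.01 g/mol = 780.48 g.
Converting to mg: 780.48 g = 780500 mg.

780500 mg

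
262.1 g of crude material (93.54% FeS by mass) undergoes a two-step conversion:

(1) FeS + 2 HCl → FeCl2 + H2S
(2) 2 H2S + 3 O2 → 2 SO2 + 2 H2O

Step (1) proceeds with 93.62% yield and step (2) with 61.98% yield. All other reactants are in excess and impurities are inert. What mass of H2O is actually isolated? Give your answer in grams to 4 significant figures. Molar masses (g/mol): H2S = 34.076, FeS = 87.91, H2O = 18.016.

29.15 g

Pure FeS = 262.1 × 0.9354 = 245.17 g.
n(FeS) = 245.17 / 87.91 = 2.7889 mol.
Step 1 (FeS:H2S = 1:1): theoretical n(H2S) = 2.7889 mol; at 93.62% yield, n(H2S) = 2.6109 mol.
Step 2 (H2S:H2O = 2:2): theoretical n(H2O) = 2.6109 mol, so theoretical mass = 2.6109 × 18.016 = 47.038 g.
At 61.98% yield, actual mass of H2O = 47.038 × 0.6198 = 29.154 g.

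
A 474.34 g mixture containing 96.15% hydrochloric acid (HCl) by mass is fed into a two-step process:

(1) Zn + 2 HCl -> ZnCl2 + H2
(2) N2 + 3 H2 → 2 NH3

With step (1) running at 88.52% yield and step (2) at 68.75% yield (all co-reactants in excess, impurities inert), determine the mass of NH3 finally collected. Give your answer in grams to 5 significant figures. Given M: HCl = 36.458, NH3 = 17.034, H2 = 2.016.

Pure HCl = 474.34 × 0.9615 = 456.078 g.
n(HCl) = 456.078 / 36.458 = 12.5097 mol.
Step 1 (HCl:H2 = 2:1): theoretical n(H2) = 6.25484 mol; at 88.52% yield, n(H2) = 5.53678 mol.
Step 2 (H2:NH3 = 3:2): theoretical n(NH3) = 3.69119 mol, so theoretical mass = 3.69119 × 17.034 = 62.8757 g.
At 68.75% yield, actual mass of NH3 = 62.8757 × 0.6875 = 43.2271 g.

43.227 g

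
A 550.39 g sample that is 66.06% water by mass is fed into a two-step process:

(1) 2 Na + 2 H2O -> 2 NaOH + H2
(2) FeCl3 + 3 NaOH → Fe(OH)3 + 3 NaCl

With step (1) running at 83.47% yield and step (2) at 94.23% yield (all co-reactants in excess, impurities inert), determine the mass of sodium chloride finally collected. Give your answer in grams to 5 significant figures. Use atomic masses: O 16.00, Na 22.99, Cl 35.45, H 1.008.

Pure H2O = 550.39 × 0.6606 = 363.588 g.
M(H2O) = 2(1.008) + 16.00 = 18.016 g/mol.
M(NaCl) = 22.99 + 35.45 = 58.44 g/mol.
n(H2O) = 363.588 / 18.016 = 20.1814 mol.
Step 1 (H2O:NaOH = 2:2): theoretical n(NaOH) = 20.1814 mol; at 83.47% yield, n(NaOH) = 16.8454 mol.
Step 2 (NaOH:NaCl = 3:3): theoretical n(NaCl) = 16.8454 mol, so theoretical mass = 16.8454 × 58.44 = 984.445 g.
At 94.23% yield, actual mass of NaCl = 984.445 × 0.9423 = 927.642 g.

927.64 g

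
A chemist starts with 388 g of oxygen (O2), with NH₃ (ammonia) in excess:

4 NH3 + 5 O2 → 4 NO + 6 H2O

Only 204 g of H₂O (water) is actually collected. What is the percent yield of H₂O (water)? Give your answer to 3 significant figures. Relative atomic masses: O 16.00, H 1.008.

77.8 %

M(O2) = 2(16.00) = 32.00 g/mol.
M(H2O) = 2(1.008) + 16.00 = 18.016 g/mol.
n(O2) = 388.0 g / 32.00 g/mol = 12.12 mol.
From the equation the O2:H2O mole ratio is 5:6, so n(H2O) = 12.12 × 6/5 = 14.55 mol.
Mass of H2O = 14.55 mol × 18.016 g/mol = 262.1 g.
This is the theoretical yield. Percent yield = 204 g / 262.1 g × 100% = 77.82%.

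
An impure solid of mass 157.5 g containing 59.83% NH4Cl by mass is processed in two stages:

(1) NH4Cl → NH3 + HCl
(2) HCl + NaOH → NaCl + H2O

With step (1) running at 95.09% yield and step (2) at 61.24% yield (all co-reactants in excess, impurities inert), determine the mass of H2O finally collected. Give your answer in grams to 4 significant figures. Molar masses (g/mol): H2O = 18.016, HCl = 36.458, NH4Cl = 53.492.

Pure NH4Cl = 157.5 × 0.5983 = 94.232 g.
n(NH4Cl) = 94.232 / 53.492 = 1.7616 mol.
Step 1 (NH4Cl:HCl = 1:1): theoretical n(HCl) = 1.7616 mol; at 95.09% yield, n(HCl) = 1.6751 mol.
Step 2 (HCl:H2O = 1:1): theoretical n(H2O) = 1.6751 mol, so theoretical mass = 1.6751 × 18.016 = 30.179 g.
At 61.24% yield, actual mass of H2O = 30.179 × 0.6124 = 18.482 g.

18.48 g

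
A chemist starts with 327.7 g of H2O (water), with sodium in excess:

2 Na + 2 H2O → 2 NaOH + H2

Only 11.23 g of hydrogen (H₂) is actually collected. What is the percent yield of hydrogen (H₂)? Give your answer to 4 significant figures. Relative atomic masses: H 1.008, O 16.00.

61.25 %

M(H2O) = 2(1.008) + 16.00 = 18.016 g/mol.
M(H2) = 2(1.008) = 2.016 g/mol.
n(H2O) = 327.70 g / 18.016 g/mol = 18.189 mol.
From the equation the H2O:H2 mole ratio is 2:1, so n(H2) = 18.189 × 1/2 = 9.0947 mol.
Mass of H2 = 9.0947 mol × 2.016 g/mol = 18.335 g.
This is the theoretical yield. Percent yield = 11.23 g / 18.335 g × 100% = 61.249%.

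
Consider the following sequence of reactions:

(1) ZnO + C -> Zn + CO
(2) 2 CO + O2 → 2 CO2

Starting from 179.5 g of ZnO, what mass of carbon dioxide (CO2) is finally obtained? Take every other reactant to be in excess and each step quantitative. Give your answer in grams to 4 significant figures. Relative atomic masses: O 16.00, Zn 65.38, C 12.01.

97.07 g

M(ZnO) = 65.38 + 16.00 = 81.38 g/mol.
M(CO2) = 12.01 + 2(16.00) = 44.01 g/mol.
n(ZnO) = 179.50 / 81.38 = 2.2057 mol.
Step 1 gives a 1:1 ratio of ZnO to CO, so n(CO) = 2.2057 mol.
In step 2 the CO:CO2 ratio is 2:2, so n(CO2) = 2.2057 mol.
Mass of CO2 = 2.2057 × 44.01 = 97.073 g.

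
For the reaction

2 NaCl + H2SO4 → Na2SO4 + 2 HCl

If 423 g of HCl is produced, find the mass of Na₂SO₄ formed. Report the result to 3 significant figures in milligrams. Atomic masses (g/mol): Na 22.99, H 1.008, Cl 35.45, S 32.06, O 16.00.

824000 mg

M(HCl) = 1.008 + 35.45 = 36.458 g/mol.
M(Na2SO4) = 2(22.99) + 32.06 + 4(16.00) = 142.04 g/mol.
n(HCl) = 423.0 g / 36.458 g/mol = 11.60 mol.
From the equation the HCl:Na2SO4 mole ratio is 2:1, so n(Na2SO4) = 11.60 × 1/2 = 5.801 mol.
Mass of Na2SO4 = 5.801 mol × 142.04 g/mol = 824.0 g.
Converting to mg: 824.0 g = 824000 mg.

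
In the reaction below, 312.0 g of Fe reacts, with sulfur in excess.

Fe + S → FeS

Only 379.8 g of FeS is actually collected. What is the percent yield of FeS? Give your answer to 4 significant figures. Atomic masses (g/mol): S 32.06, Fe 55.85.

77.34 %

M(Fe) = 55.85 g/mol.
M(FeS) = 55.85 + 32.06 = 87.91 g/mol.
n(Fe) = 312.00 g / 55.85 g/mol = 5.5864 mol.
From the equation the Fe:FeS mole ratio is 1:1, so n(FeS) = 5.5864 × 1/1 = 5.5864 mol.
Mass of FeS = 5.5864 mol × 87.91 g/mol = 491.10 g.
This is the theoretical yield. Percent yield = 379.8 g / 491.10 g × 100% = 77.337%.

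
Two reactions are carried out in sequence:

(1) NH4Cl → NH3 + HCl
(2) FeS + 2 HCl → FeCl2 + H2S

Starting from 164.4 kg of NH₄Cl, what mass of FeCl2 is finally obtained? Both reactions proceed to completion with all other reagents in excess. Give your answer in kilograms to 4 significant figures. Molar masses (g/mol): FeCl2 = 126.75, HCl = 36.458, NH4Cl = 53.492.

194.8 kg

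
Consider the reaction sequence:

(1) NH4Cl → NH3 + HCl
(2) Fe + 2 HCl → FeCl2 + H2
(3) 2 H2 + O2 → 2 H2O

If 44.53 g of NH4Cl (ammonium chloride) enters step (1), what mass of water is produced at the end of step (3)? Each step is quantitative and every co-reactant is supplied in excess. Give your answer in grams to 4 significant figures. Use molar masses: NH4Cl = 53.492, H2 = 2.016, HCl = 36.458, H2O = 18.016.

7.499 g

n(NH4Cl) = 44.53 / 53.492 = 0.83246 mol.
Reaction (1): NH4Cl→HCl ratio 1:1 ⇒ n(HCl) = 0.83246 mol.
Reaction (2): HCl→H2 ratio 2:1 ⇒ n(H2) = 0.41623 mol.
Reaction (3): H2→H2O ratio 2:2 ⇒ n(H2O) = 0.41623 mol.
Mass of H2O = 0.41623 × 18.016 = 7.4988 g.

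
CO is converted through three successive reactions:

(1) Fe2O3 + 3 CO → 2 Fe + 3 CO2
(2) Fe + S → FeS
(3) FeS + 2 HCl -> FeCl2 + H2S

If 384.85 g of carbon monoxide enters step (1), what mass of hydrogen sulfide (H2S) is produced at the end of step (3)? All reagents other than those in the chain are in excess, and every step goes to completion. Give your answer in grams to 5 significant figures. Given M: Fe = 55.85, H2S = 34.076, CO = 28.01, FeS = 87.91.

n(CO) = 384.85 / 28.01 = 13.7397 mol.
Reaction (1): CO→Fe ratio 3:2 ⇒ n(Fe) = 9.15982 mol.
Reaction (2): Fe→FeS ratio 1:1 ⇒ n(FeS) = 9.15982 mol.
Reaction (3): FeS→H2S ratio 1:1 ⇒ n(H2S) = 9.15982 mol.
Mass of H2S = 9.15982 × 34.076 = 312.130 g.

312.13 g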